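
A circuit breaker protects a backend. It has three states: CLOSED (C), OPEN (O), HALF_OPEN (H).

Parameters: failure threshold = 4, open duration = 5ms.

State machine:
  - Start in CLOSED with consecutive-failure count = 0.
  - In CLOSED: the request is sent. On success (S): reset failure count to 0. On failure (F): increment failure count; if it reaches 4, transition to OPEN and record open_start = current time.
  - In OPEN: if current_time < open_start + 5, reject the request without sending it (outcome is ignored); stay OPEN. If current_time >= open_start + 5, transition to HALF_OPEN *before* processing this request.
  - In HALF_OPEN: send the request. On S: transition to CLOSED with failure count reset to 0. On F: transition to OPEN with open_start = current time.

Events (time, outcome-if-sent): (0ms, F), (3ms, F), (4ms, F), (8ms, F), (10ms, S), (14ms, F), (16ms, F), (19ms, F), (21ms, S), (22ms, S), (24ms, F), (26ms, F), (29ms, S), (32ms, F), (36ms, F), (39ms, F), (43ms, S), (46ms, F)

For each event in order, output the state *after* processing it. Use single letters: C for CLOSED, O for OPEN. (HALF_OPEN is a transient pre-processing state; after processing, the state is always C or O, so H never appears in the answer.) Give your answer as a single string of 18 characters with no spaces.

Answer: CCCOOOOOOOOOCCCCCC

Derivation:
State after each event:
  event#1 t=0ms outcome=F: state=CLOSED
  event#2 t=3ms outcome=F: state=CLOSED
  event#3 t=4ms outcome=F: state=CLOSED
  event#4 t=8ms outcome=F: state=OPEN
  event#5 t=10ms outcome=S: state=OPEN
  event#6 t=14ms outcome=F: state=OPEN
  event#7 t=16ms outcome=F: state=OPEN
  event#8 t=19ms outcome=F: state=OPEN
  event#9 t=21ms outcome=S: state=OPEN
  event#10 t=22ms outcome=S: state=OPEN
  event#11 t=24ms outcome=F: state=OPEN
  event#12 t=26ms outcome=F: state=OPEN
  event#13 t=29ms outcome=S: state=CLOSED
  event#14 t=32ms outcome=F: state=CLOSED
  event#15 t=36ms outcome=F: state=CLOSED
  event#16 t=39ms outcome=F: state=CLOSED
  event#17 t=43ms outcome=S: state=CLOSED
  event#18 t=46ms outcome=F: state=CLOSED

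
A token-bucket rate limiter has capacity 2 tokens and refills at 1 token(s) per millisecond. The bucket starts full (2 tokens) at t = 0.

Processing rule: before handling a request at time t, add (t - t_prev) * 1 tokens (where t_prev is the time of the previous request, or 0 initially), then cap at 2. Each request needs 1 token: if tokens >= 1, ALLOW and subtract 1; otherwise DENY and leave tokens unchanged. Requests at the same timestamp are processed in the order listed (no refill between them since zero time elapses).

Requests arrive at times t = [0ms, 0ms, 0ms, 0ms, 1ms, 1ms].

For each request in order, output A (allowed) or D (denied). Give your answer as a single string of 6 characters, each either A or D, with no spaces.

Simulating step by step:
  req#1 t=0ms: ALLOW
  req#2 t=0ms: ALLOW
  req#3 t=0ms: DENY
  req#4 t=0ms: DENY
  req#5 t=1ms: ALLOW
  req#6 t=1ms: DENY

Answer: AADDAD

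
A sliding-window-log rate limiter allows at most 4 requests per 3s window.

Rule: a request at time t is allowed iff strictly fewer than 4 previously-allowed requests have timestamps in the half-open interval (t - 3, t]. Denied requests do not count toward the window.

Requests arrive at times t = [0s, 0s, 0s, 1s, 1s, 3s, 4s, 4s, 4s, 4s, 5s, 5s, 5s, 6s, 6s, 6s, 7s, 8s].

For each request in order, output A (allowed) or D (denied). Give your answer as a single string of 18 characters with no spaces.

Answer: AAAADAAAADDDDADDAA

Derivation:
Tracking allowed requests in the window:
  req#1 t=0s: ALLOW
  req#2 t=0s: ALLOW
  req#3 t=0s: ALLOW
  req#4 t=1s: ALLOW
  req#5 t=1s: DENY
  req#6 t=3s: ALLOW
  req#7 t=4s: ALLOW
  req#8 t=4s: ALLOW
  req#9 t=4s: ALLOW
  req#10 t=4s: DENY
  req#11 t=5s: DENY
  req#12 t=5s: DENY
  req#13 t=5s: DENY
  req#14 t=6s: ALLOW
  req#15 t=6s: DENY
  req#16 t=6s: DENY
  req#17 t=7s: ALLOW
  req#18 t=8s: ALLOW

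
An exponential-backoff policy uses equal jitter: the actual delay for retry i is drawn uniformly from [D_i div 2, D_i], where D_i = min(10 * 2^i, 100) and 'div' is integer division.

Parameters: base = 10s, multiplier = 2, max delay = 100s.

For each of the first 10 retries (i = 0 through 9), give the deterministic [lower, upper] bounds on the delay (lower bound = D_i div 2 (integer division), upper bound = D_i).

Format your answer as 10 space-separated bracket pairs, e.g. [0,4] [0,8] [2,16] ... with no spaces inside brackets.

Answer: [5,10] [10,20] [20,40] [40,80] [50,100] [50,100] [50,100] [50,100] [50,100] [50,100]

Derivation:
Computing bounds per retry:
  i=0: D_i=min(10*2^0,100)=10, bounds=[5,10]
  i=1: D_i=min(10*2^1,100)=20, bounds=[10,20]
  i=2: D_i=min(10*2^2,100)=40, bounds=[20,40]
  i=3: D_i=min(10*2^3,100)=80, bounds=[40,80]
  i=4: D_i=min(10*2^4,100)=100, bounds=[50,100]
  i=5: D_i=min(10*2^5,100)=100, bounds=[50,100]
  i=6: D_i=min(10*2^6,100)=100, bounds=[50,100]
  i=7: D_i=min(10*2^7,100)=100, bounds=[50,100]
  i=8: D_i=min(10*2^8,100)=100, bounds=[50,100]
  i=9: D_i=min(10*2^9,100)=100, bounds=[50,100]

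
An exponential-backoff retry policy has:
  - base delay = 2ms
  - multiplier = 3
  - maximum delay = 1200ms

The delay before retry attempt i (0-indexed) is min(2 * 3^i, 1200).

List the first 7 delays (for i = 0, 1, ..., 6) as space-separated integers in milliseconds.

Computing each delay:
  i=0: min(2*3^0, 1200) = 2
  i=1: min(2*3^1, 1200) = 6
  i=2: min(2*3^2, 1200) = 18
  i=3: min(2*3^3, 1200) = 54
  i=4: min(2*3^4, 1200) = 162
  i=5: min(2*3^5, 1200) = 486
  i=6: min(2*3^6, 1200) = 1200

Answer: 2 6 18 54 162 486 1200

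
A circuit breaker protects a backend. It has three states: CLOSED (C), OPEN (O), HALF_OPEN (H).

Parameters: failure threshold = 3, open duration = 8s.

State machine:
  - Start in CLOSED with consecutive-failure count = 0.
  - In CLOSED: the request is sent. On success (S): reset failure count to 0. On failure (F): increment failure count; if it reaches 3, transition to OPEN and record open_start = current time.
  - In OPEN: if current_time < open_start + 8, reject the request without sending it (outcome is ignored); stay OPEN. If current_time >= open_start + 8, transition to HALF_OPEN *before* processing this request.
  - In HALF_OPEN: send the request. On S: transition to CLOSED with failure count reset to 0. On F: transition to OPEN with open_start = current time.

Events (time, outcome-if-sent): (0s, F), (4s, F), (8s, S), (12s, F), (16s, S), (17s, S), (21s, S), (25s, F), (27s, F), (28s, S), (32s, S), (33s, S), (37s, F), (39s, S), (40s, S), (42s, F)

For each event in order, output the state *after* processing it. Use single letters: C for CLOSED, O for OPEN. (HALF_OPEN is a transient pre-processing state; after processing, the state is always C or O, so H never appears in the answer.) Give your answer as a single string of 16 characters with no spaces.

State after each event:
  event#1 t=0s outcome=F: state=CLOSED
  event#2 t=4s outcome=F: state=CLOSED
  event#3 t=8s outcome=S: state=CLOSED
  event#4 t=12s outcome=F: state=CLOSED
  event#5 t=16s outcome=S: state=CLOSED
  event#6 t=17s outcome=S: state=CLOSED
  event#7 t=21s outcome=S: state=CLOSED
  event#8 t=25s outcome=F: state=CLOSED
  event#9 t=27s outcome=F: state=CLOSED
  event#10 t=28s outcome=S: state=CLOSED
  event#11 t=32s outcome=S: state=CLOSED
  event#12 t=33s outcome=S: state=CLOSED
  event#13 t=37s outcome=F: state=CLOSED
  event#14 t=39s outcome=S: state=CLOSED
  event#15 t=40s outcome=S: state=CLOSED
  event#16 t=42s outcome=F: state=CLOSED

Answer: CCCCCCCCCCCCCCCC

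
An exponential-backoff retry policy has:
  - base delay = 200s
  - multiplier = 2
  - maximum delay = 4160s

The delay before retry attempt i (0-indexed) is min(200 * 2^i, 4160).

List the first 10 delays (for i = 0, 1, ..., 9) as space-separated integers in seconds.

Answer: 200 400 800 1600 3200 4160 4160 4160 4160 4160

Derivation:
Computing each delay:
  i=0: min(200*2^0, 4160) = 200
  i=1: min(200*2^1, 4160) = 400
  i=2: min(200*2^2, 4160) = 800
  i=3: min(200*2^3, 4160) = 1600
  i=4: min(200*2^4, 4160) = 3200
  i=5: min(200*2^5, 4160) = 4160
  i=6: min(200*2^6, 4160) = 4160
  i=7: min(200*2^7, 4160) = 4160
  i=8: min(200*2^8, 4160) = 4160
  i=9: min(200*2^9, 4160) = 4160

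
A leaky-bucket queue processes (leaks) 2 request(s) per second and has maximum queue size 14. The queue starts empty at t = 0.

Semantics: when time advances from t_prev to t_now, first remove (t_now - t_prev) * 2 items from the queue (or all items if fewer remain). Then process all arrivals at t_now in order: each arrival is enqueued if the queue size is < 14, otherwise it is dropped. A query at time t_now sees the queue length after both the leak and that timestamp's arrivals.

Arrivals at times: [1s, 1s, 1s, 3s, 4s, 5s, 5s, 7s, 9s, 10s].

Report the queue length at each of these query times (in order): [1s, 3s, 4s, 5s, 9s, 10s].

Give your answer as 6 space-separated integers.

Queue lengths at query times:
  query t=1s: backlog = 3
  query t=3s: backlog = 1
  query t=4s: backlog = 1
  query t=5s: backlog = 2
  query t=9s: backlog = 1
  query t=10s: backlog = 1

Answer: 3 1 1 2 1 1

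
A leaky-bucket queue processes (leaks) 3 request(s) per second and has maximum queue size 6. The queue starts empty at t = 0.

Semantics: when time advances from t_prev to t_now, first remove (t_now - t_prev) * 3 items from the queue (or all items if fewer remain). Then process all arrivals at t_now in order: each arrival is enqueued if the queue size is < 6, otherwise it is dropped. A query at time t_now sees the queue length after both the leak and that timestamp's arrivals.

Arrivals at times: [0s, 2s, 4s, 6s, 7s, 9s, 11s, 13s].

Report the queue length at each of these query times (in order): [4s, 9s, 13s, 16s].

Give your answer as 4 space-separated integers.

Answer: 1 1 1 0

Derivation:
Queue lengths at query times:
  query t=4s: backlog = 1
  query t=9s: backlog = 1
  query t=13s: backlog = 1
  query t=16s: backlog = 0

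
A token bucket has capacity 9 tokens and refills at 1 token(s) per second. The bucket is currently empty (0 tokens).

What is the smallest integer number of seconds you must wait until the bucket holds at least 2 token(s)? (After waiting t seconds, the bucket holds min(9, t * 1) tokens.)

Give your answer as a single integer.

Answer: 2

Derivation:
Need t * 1 >= 2, so t >= 2/1.
Smallest integer t = ceil(2/1) = 2.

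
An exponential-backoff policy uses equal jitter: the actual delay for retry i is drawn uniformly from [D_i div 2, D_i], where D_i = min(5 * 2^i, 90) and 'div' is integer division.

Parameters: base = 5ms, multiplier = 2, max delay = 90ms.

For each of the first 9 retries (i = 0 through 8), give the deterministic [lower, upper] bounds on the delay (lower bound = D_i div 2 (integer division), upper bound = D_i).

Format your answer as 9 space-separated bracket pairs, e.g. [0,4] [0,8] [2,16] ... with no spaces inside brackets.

Computing bounds per retry:
  i=0: D_i=min(5*2^0,90)=5, bounds=[2,5]
  i=1: D_i=min(5*2^1,90)=10, bounds=[5,10]
  i=2: D_i=min(5*2^2,90)=20, bounds=[10,20]
  i=3: D_i=min(5*2^3,90)=40, bounds=[20,40]
  i=4: D_i=min(5*2^4,90)=80, bounds=[40,80]
  i=5: D_i=min(5*2^5,90)=90, bounds=[45,90]
  i=6: D_i=min(5*2^6,90)=90, bounds=[45,90]
  i=7: D_i=min(5*2^7,90)=90, bounds=[45,90]
  i=8: D_i=min(5*2^8,90)=90, bounds=[45,90]

Answer: [2,5] [5,10] [10,20] [20,40] [40,80] [45,90] [45,90] [45,90] [45,90]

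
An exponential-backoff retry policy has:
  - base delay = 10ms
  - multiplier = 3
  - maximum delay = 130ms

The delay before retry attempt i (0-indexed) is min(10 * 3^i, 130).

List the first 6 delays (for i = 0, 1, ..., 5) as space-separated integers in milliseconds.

Computing each delay:
  i=0: min(10*3^0, 130) = 10
  i=1: min(10*3^1, 130) = 30
  i=2: min(10*3^2, 130) = 90
  i=3: min(10*3^3, 130) = 130
  i=4: min(10*3^4, 130) = 130
  i=5: min(10*3^5, 130) = 130

Answer: 10 30 90 130 130 130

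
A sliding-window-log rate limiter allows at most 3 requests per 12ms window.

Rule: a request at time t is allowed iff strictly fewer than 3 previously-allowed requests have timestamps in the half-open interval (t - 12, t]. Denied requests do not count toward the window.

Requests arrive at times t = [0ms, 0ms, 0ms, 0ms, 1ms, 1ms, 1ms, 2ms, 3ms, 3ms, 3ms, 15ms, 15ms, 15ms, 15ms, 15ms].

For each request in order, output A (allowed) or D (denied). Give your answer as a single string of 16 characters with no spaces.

Answer: AAADDDDDDDDAAADD

Derivation:
Tracking allowed requests in the window:
  req#1 t=0ms: ALLOW
  req#2 t=0ms: ALLOW
  req#3 t=0ms: ALLOW
  req#4 t=0ms: DENY
  req#5 t=1ms: DENY
  req#6 t=1ms: DENY
  req#7 t=1ms: DENY
  req#8 t=2ms: DENY
  req#9 t=3ms: DENY
  req#10 t=3ms: DENY
  req#11 t=3ms: DENY
  req#12 t=15ms: ALLOW
  req#13 t=15ms: ALLOW
  req#14 t=15ms: ALLOW
  req#15 t=15ms: DENY
  req#16 t=15ms: DENY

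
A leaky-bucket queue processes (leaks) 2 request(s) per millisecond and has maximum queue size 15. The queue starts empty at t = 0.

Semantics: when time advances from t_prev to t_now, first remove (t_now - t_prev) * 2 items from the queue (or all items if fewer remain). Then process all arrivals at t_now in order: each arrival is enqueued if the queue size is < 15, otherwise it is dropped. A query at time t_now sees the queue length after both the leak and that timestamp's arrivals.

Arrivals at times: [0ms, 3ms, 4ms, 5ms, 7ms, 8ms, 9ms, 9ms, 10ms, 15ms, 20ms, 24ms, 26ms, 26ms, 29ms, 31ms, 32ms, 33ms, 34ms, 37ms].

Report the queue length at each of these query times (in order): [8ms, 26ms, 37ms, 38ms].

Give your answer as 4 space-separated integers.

Answer: 1 2 1 0

Derivation:
Queue lengths at query times:
  query t=8ms: backlog = 1
  query t=26ms: backlog = 2
  query t=37ms: backlog = 1
  query t=38ms: backlog = 0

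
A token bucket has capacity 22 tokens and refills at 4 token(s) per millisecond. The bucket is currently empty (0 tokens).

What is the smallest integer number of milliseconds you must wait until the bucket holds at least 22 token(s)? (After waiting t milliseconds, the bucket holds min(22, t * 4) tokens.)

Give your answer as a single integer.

Need t * 4 >= 22, so t >= 22/4.
Smallest integer t = ceil(22/4) = 6.

Answer: 6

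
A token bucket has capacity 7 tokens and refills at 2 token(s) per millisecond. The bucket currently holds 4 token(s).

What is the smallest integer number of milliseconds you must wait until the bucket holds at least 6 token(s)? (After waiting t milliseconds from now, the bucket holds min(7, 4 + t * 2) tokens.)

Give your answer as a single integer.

Answer: 1

Derivation:
Need 4 + t * 2 >= 6, so t >= 2/2.
Smallest integer t = ceil(2/2) = 1.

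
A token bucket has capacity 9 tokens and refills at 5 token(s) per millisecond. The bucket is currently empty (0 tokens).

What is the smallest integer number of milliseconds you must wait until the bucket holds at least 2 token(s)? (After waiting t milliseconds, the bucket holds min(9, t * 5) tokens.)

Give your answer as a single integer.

Answer: 1

Derivation:
Need t * 5 >= 2, so t >= 2/5.
Smallest integer t = ceil(2/5) = 1.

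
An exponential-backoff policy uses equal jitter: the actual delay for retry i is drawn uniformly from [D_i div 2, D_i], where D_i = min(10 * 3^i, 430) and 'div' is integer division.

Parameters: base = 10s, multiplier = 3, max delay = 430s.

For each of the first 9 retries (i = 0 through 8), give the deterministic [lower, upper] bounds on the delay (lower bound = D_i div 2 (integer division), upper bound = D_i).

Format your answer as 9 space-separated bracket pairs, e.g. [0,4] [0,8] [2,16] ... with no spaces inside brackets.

Answer: [5,10] [15,30] [45,90] [135,270] [215,430] [215,430] [215,430] [215,430] [215,430]

Derivation:
Computing bounds per retry:
  i=0: D_i=min(10*3^0,430)=10, bounds=[5,10]
  i=1: D_i=min(10*3^1,430)=30, bounds=[15,30]
  i=2: D_i=min(10*3^2,430)=90, bounds=[45,90]
  i=3: D_i=min(10*3^3,430)=270, bounds=[135,270]
  i=4: D_i=min(10*3^4,430)=430, bounds=[215,430]
  i=5: D_i=min(10*3^5,430)=430, bounds=[215,430]
  i=6: D_i=min(10*3^6,430)=430, bounds=[215,430]
  i=7: D_i=min(10*3^7,430)=430, bounds=[215,430]
  i=8: D_i=min(10*3^8,430)=430, bounds=[215,430]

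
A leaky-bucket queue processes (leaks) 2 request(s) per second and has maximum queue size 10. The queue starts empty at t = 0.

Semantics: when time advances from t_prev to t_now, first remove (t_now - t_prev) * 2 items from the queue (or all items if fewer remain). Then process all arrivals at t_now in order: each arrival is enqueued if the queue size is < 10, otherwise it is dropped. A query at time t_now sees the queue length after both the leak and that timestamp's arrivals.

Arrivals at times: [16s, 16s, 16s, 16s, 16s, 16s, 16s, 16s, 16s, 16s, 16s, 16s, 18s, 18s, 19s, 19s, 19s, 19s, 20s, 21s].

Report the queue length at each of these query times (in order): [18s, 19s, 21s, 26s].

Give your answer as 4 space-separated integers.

Queue lengths at query times:
  query t=18s: backlog = 8
  query t=19s: backlog = 10
  query t=21s: backlog = 8
  query t=26s: backlog = 0

Answer: 8 10 8 0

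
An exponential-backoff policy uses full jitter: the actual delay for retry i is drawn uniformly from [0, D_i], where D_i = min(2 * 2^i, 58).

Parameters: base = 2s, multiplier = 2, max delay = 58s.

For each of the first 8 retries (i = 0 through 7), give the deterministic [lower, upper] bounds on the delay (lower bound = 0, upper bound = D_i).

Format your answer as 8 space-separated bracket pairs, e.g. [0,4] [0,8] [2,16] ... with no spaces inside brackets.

Computing bounds per retry:
  i=0: D_i=min(2*2^0,58)=2, bounds=[0,2]
  i=1: D_i=min(2*2^1,58)=4, bounds=[0,4]
  i=2: D_i=min(2*2^2,58)=8, bounds=[0,8]
  i=3: D_i=min(2*2^3,58)=16, bounds=[0,16]
  i=4: D_i=min(2*2^4,58)=32, bounds=[0,32]
  i=5: D_i=min(2*2^5,58)=58, bounds=[0,58]
  i=6: D_i=min(2*2^6,58)=58, bounds=[0,58]
  i=7: D_i=min(2*2^7,58)=58, bounds=[0,58]

Answer: [0,2] [0,4] [0,8] [0,16] [0,32] [0,58] [0,58] [0,58]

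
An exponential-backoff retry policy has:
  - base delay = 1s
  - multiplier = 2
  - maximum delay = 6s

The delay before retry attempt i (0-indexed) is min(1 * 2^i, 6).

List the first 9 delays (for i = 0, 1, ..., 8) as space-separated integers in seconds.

Answer: 1 2 4 6 6 6 6 6 6

Derivation:
Computing each delay:
  i=0: min(1*2^0, 6) = 1
  i=1: min(1*2^1, 6) = 2
  i=2: min(1*2^2, 6) = 4
  i=3: min(1*2^3, 6) = 6
  i=4: min(1*2^4, 6) = 6
  i=5: min(1*2^5, 6) = 6
  i=6: min(1*2^6, 6) = 6
  i=7: min(1*2^7, 6) = 6
  i=8: min(1*2^8, 6) = 6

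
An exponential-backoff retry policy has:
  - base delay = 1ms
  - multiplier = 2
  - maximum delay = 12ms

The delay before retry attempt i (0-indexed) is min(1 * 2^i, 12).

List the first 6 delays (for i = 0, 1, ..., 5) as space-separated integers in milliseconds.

Answer: 1 2 4 8 12 12

Derivation:
Computing each delay:
  i=0: min(1*2^0, 12) = 1
  i=1: min(1*2^1, 12) = 2
  i=2: min(1*2^2, 12) = 4
  i=3: min(1*2^3, 12) = 8
  i=4: min(1*2^4, 12) = 12
  i=5: min(1*2^5, 12) = 12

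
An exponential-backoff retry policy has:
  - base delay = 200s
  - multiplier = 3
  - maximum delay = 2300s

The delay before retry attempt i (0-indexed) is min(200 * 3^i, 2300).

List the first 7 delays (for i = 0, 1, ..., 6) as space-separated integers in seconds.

Computing each delay:
  i=0: min(200*3^0, 2300) = 200
  i=1: min(200*3^1, 2300) = 600
  i=2: min(200*3^2, 2300) = 1800
  i=3: min(200*3^3, 2300) = 2300
  i=4: min(200*3^4, 2300) = 2300
  i=5: min(200*3^5, 2300) = 2300
  i=6: min(200*3^6, 2300) = 2300

Answer: 200 600 1800 2300 2300 2300 2300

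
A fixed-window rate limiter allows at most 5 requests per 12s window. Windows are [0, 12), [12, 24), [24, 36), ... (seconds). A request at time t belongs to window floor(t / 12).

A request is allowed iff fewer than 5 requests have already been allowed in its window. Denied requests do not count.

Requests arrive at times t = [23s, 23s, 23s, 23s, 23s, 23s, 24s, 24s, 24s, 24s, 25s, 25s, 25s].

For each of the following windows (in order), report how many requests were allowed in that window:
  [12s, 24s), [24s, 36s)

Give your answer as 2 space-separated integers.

Processing requests:
  req#1 t=23s (window 1): ALLOW
  req#2 t=23s (window 1): ALLOW
  req#3 t=23s (window 1): ALLOW
  req#4 t=23s (window 1): ALLOW
  req#5 t=23s (window 1): ALLOW
  req#6 t=23s (window 1): DENY
  req#7 t=24s (window 2): ALLOW
  req#8 t=24s (window 2): ALLOW
  req#9 t=24s (window 2): ALLOW
  req#10 t=24s (window 2): ALLOW
  req#11 t=25s (window 2): ALLOW
  req#12 t=25s (window 2): DENY
  req#13 t=25s (window 2): DENY

Allowed counts by window: 5 5

Answer: 5 5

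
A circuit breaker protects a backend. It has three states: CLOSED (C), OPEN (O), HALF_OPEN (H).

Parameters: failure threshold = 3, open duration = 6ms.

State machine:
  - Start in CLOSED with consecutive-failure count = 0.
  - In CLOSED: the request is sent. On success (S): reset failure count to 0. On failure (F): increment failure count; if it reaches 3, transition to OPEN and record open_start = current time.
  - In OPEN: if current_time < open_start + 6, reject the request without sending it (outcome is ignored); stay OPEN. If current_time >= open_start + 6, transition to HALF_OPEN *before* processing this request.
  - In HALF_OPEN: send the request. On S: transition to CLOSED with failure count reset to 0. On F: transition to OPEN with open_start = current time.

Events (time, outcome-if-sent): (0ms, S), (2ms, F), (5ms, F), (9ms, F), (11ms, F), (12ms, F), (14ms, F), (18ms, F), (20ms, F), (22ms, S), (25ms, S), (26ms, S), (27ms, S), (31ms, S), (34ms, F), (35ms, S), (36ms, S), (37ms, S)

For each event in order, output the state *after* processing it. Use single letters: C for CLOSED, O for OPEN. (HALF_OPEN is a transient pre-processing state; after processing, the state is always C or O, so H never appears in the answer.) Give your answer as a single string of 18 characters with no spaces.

Answer: CCCOOOOOOOCCCCCCCC

Derivation:
State after each event:
  event#1 t=0ms outcome=S: state=CLOSED
  event#2 t=2ms outcome=F: state=CLOSED
  event#3 t=5ms outcome=F: state=CLOSED
  event#4 t=9ms outcome=F: state=OPEN
  event#5 t=11ms outcome=F: state=OPEN
  event#6 t=12ms outcome=F: state=OPEN
  event#7 t=14ms outcome=F: state=OPEN
  event#8 t=18ms outcome=F: state=OPEN
  event#9 t=20ms outcome=F: state=OPEN
  event#10 t=22ms outcome=S: state=OPEN
  event#11 t=25ms outcome=S: state=CLOSED
  event#12 t=26ms outcome=S: state=CLOSED
  event#13 t=27ms outcome=S: state=CLOSED
  event#14 t=31ms outcome=S: state=CLOSED
  event#15 t=34ms outcome=F: state=CLOSED
  event#16 t=35ms outcome=S: state=CLOSED
  event#17 t=36ms outcome=S: state=CLOSED
  event#18 t=37ms outcome=S: state=CLOSED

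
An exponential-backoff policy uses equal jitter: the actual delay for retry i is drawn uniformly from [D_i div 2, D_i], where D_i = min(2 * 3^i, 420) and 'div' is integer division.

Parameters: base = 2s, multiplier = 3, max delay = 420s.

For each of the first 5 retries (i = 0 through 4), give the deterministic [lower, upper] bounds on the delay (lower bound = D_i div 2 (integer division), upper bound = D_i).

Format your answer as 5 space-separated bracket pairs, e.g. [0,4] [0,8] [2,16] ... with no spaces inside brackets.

Answer: [1,2] [3,6] [9,18] [27,54] [81,162]

Derivation:
Computing bounds per retry:
  i=0: D_i=min(2*3^0,420)=2, bounds=[1,2]
  i=1: D_i=min(2*3^1,420)=6, bounds=[3,6]
  i=2: D_i=min(2*3^2,420)=18, bounds=[9,18]
  i=3: D_i=min(2*3^3,420)=54, bounds=[27,54]
  i=4: D_i=min(2*3^4,420)=162, bounds=[81,162]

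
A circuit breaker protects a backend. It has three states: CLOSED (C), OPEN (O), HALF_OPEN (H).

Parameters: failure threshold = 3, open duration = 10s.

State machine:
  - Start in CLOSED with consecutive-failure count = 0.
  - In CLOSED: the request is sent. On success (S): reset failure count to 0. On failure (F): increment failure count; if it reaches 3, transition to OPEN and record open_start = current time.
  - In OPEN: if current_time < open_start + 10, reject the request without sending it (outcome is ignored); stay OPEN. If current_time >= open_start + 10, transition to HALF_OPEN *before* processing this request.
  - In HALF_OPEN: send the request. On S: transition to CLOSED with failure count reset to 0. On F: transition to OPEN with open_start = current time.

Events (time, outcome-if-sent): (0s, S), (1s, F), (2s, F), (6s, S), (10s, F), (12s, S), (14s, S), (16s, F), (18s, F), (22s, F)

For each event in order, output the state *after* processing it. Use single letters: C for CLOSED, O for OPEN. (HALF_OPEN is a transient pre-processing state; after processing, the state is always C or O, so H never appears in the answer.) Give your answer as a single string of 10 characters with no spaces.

Answer: CCCCCCCCCO

Derivation:
State after each event:
  event#1 t=0s outcome=S: state=CLOSED
  event#2 t=1s outcome=F: state=CLOSED
  event#3 t=2s outcome=F: state=CLOSED
  event#4 t=6s outcome=S: state=CLOSED
  event#5 t=10s outcome=F: state=CLOSED
  event#6 t=12s outcome=S: state=CLOSED
  event#7 t=14s outcome=S: state=CLOSED
  event#8 t=16s outcome=F: state=CLOSED
  event#9 t=18s outcome=F: state=CLOSED
  event#10 t=22s outcome=F: state=OPEN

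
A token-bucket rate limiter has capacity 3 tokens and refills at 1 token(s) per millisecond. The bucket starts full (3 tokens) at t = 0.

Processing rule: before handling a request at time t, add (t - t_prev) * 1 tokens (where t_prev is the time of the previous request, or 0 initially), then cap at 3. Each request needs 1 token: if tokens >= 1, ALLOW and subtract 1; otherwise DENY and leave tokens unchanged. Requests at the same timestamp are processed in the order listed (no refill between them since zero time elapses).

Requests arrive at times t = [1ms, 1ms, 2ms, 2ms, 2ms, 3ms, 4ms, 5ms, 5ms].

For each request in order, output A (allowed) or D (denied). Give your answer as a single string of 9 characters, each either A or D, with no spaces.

Simulating step by step:
  req#1 t=1ms: ALLOW
  req#2 t=1ms: ALLOW
  req#3 t=2ms: ALLOW
  req#4 t=2ms: ALLOW
  req#5 t=2ms: DENY
  req#6 t=3ms: ALLOW
  req#7 t=4ms: ALLOW
  req#8 t=5ms: ALLOW
  req#9 t=5ms: DENY

Answer: AAAADAAAD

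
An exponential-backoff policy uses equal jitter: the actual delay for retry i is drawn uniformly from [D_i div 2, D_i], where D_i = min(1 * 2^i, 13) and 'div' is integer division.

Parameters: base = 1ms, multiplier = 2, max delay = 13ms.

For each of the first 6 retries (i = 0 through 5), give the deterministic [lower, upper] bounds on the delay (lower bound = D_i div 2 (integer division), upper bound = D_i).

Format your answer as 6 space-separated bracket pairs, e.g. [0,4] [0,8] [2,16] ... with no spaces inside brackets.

Computing bounds per retry:
  i=0: D_i=min(1*2^0,13)=1, bounds=[0,1]
  i=1: D_i=min(1*2^1,13)=2, bounds=[1,2]
  i=2: D_i=min(1*2^2,13)=4, bounds=[2,4]
  i=3: D_i=min(1*2^3,13)=8, bounds=[4,8]
  i=4: D_i=min(1*2^4,13)=13, bounds=[6,13]
  i=5: D_i=min(1*2^5,13)=13, bounds=[6,13]

Answer: [0,1] [1,2] [2,4] [4,8] [6,13] [6,13]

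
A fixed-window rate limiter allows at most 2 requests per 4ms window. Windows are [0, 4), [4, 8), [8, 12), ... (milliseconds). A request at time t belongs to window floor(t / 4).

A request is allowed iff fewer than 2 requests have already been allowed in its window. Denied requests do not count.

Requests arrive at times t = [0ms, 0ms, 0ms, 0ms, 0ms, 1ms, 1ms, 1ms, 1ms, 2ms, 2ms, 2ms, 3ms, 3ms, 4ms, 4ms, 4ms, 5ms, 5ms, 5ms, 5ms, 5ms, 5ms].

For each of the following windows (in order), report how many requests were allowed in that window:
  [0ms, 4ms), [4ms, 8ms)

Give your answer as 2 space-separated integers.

Answer: 2 2

Derivation:
Processing requests:
  req#1 t=0ms (window 0): ALLOW
  req#2 t=0ms (window 0): ALLOW
  req#3 t=0ms (window 0): DENY
  req#4 t=0ms (window 0): DENY
  req#5 t=0ms (window 0): DENY
  req#6 t=1ms (window 0): DENY
  req#7 t=1ms (window 0): DENY
  req#8 t=1ms (window 0): DENY
  req#9 t=1ms (window 0): DENY
  req#10 t=2ms (window 0): DENY
  req#11 t=2ms (window 0): DENY
  req#12 t=2ms (window 0): DENY
  req#13 t=3ms (window 0): DENY
  req#14 t=3ms (window 0): DENY
  req#15 t=4ms (window 1): ALLOW
  req#16 t=4ms (window 1): ALLOW
  req#17 t=4ms (window 1): DENY
  req#18 t=5ms (window 1): DENY
  req#19 t=5ms (window 1): DENY
  req#20 t=5ms (window 1): DENY
  req#21 t=5ms (window 1): DENY
  req#22 t=5ms (window 1): DENY
  req#23 t=5ms (window 1): DENY

Allowed counts by window: 2 2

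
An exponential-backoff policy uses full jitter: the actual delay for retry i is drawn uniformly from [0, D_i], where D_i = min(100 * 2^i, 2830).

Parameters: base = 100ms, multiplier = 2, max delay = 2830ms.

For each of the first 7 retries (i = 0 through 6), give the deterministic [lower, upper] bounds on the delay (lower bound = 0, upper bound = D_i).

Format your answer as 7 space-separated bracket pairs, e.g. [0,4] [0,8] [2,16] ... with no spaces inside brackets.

Computing bounds per retry:
  i=0: D_i=min(100*2^0,2830)=100, bounds=[0,100]
  i=1: D_i=min(100*2^1,2830)=200, bounds=[0,200]
  i=2: D_i=min(100*2^2,2830)=400, bounds=[0,400]
  i=3: D_i=min(100*2^3,2830)=800, bounds=[0,800]
  i=4: D_i=min(100*2^4,2830)=1600, bounds=[0,1600]
  i=5: D_i=min(100*2^5,2830)=2830, bounds=[0,2830]
  i=6: D_i=min(100*2^6,2830)=2830, bounds=[0,2830]

Answer: [0,100] [0,200] [0,400] [0,800] [0,1600] [0,2830] [0,2830]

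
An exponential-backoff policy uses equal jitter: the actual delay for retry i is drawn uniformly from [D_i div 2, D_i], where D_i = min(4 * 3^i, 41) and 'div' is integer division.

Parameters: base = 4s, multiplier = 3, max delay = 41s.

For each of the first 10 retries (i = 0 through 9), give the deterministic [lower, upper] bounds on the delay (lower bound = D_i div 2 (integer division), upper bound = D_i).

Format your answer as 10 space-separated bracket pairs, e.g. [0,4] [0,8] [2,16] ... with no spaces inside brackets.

Answer: [2,4] [6,12] [18,36] [20,41] [20,41] [20,41] [20,41] [20,41] [20,41] [20,41]

Derivation:
Computing bounds per retry:
  i=0: D_i=min(4*3^0,41)=4, bounds=[2,4]
  i=1: D_i=min(4*3^1,41)=12, bounds=[6,12]
  i=2: D_i=min(4*3^2,41)=36, bounds=[18,36]
  i=3: D_i=min(4*3^3,41)=41, bounds=[20,41]
  i=4: D_i=min(4*3^4,41)=41, bounds=[20,41]
  i=5: D_i=min(4*3^5,41)=41, bounds=[20,41]
  i=6: D_i=min(4*3^6,41)=41, bounds=[20,41]
  i=7: D_i=min(4*3^7,41)=41, bounds=[20,41]
  i=8: D_i=min(4*3^8,41)=41, bounds=[20,41]
  i=9: D_i=min(4*3^9,41)=41, bounds=[20,41]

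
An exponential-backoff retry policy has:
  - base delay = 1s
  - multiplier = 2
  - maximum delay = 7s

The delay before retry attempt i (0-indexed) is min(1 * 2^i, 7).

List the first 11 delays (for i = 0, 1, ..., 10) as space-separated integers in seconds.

Answer: 1 2 4 7 7 7 7 7 7 7 7

Derivation:
Computing each delay:
  i=0: min(1*2^0, 7) = 1
  i=1: min(1*2^1, 7) = 2
  i=2: min(1*2^2, 7) = 4
  i=3: min(1*2^3, 7) = 7
  i=4: min(1*2^4, 7) = 7
  i=5: min(1*2^5, 7) = 7
  i=6: min(1*2^6, 7) = 7
  i=7: min(1*2^7, 7) = 7
  i=8: min(1*2^8, 7) = 7
  i=9: min(1*2^9, 7) = 7
  i=10: min(1*2^10, 7) = 7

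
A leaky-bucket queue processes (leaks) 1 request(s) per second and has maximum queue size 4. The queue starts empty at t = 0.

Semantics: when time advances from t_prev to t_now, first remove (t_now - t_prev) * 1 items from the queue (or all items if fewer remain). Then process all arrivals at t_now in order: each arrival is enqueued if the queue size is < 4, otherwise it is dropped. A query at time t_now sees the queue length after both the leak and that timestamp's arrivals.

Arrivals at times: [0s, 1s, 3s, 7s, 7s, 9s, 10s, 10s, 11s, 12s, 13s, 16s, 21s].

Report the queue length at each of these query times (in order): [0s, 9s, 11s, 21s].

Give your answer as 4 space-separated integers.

Queue lengths at query times:
  query t=0s: backlog = 1
  query t=9s: backlog = 1
  query t=11s: backlog = 2
  query t=21s: backlog = 1

Answer: 1 1 2 1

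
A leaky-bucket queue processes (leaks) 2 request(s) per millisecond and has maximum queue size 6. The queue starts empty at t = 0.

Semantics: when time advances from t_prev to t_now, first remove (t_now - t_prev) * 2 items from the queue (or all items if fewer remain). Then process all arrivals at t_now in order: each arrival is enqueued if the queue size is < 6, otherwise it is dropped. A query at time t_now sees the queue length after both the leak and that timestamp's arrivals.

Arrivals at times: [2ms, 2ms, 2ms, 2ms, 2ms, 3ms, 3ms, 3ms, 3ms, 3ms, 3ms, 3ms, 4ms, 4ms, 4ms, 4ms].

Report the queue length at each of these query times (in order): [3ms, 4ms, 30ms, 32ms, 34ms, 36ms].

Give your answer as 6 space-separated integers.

Answer: 6 6 0 0 0 0

Derivation:
Queue lengths at query times:
  query t=3ms: backlog = 6
  query t=4ms: backlog = 6
  query t=30ms: backlog = 0
  query t=32ms: backlog = 0
  query t=34ms: backlog = 0
  query t=36ms: backlog = 0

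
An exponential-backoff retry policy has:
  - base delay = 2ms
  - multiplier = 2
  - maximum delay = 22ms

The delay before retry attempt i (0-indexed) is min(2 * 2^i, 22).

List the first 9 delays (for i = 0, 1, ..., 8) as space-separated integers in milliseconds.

Answer: 2 4 8 16 22 22 22 22 22

Derivation:
Computing each delay:
  i=0: min(2*2^0, 22) = 2
  i=1: min(2*2^1, 22) = 4
  i=2: min(2*2^2, 22) = 8
  i=3: min(2*2^3, 22) = 16
  i=4: min(2*2^4, 22) = 22
  i=5: min(2*2^5, 22) = 22
  i=6: min(2*2^6, 22) = 22
  i=7: min(2*2^7, 22) = 22
  i=8: min(2*2^8, 22) = 22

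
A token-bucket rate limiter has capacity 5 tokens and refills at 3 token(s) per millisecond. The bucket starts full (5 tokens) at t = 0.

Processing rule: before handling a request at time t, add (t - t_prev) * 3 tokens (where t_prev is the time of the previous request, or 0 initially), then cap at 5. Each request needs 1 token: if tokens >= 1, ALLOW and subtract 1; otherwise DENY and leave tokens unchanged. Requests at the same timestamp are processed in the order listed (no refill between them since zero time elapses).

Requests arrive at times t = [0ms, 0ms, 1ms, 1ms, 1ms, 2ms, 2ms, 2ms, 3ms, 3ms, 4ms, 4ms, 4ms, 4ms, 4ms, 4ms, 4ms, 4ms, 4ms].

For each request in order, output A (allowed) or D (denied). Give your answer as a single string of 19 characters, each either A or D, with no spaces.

Simulating step by step:
  req#1 t=0ms: ALLOW
  req#2 t=0ms: ALLOW
  req#3 t=1ms: ALLOW
  req#4 t=1ms: ALLOW
  req#5 t=1ms: ALLOW
  req#6 t=2ms: ALLOW
  req#7 t=2ms: ALLOW
  req#8 t=2ms: ALLOW
  req#9 t=3ms: ALLOW
  req#10 t=3ms: ALLOW
  req#11 t=4ms: ALLOW
  req#12 t=4ms: ALLOW
  req#13 t=4ms: ALLOW
  req#14 t=4ms: ALLOW
  req#15 t=4ms: ALLOW
  req#16 t=4ms: DENY
  req#17 t=4ms: DENY
  req#18 t=4ms: DENY
  req#19 t=4ms: DENY

Answer: AAAAAAAAAAAAAAADDDD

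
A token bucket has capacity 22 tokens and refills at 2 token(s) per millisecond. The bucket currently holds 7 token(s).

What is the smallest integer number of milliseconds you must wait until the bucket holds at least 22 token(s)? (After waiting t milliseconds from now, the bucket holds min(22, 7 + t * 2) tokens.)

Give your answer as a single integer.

Need 7 + t * 2 >= 22, so t >= 15/2.
Smallest integer t = ceil(15/2) = 8.

Answer: 8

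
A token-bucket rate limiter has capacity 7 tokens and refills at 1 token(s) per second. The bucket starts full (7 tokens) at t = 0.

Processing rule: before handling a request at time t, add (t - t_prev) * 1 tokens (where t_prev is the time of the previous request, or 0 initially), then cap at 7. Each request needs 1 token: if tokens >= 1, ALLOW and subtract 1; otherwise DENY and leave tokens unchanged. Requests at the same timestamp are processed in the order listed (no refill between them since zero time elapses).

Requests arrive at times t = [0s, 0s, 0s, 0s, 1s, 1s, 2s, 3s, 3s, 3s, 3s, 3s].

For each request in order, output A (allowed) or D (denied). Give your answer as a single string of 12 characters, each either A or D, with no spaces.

Simulating step by step:
  req#1 t=0s: ALLOW
  req#2 t=0s: ALLOW
  req#3 t=0s: ALLOW
  req#4 t=0s: ALLOW
  req#5 t=1s: ALLOW
  req#6 t=1s: ALLOW
  req#7 t=2s: ALLOW
  req#8 t=3s: ALLOW
  req#9 t=3s: ALLOW
  req#10 t=3s: ALLOW
  req#11 t=3s: DENY
  req#12 t=3s: DENY

Answer: AAAAAAAAAADD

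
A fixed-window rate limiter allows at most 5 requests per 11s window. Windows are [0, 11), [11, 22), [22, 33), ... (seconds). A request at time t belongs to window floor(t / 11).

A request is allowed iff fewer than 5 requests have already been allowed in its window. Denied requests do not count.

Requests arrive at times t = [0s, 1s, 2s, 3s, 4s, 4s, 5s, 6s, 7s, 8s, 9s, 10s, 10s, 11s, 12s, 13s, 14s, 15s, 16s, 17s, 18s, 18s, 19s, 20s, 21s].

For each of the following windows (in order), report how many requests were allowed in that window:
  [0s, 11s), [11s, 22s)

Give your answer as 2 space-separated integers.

Answer: 5 5

Derivation:
Processing requests:
  req#1 t=0s (window 0): ALLOW
  req#2 t=1s (window 0): ALLOW
  req#3 t=2s (window 0): ALLOW
  req#4 t=3s (window 0): ALLOW
  req#5 t=4s (window 0): ALLOW
  req#6 t=4s (window 0): DENY
  req#7 t=5s (window 0): DENY
  req#8 t=6s (window 0): DENY
  req#9 t=7s (window 0): DENY
  req#10 t=8s (window 0): DENY
  req#11 t=9s (window 0): DENY
  req#12 t=10s (window 0): DENY
  req#13 t=10s (window 0): DENY
  req#14 t=11s (window 1): ALLOW
  req#15 t=12s (window 1): ALLOW
  req#16 t=13s (window 1): ALLOW
  req#17 t=14s (window 1): ALLOW
  req#18 t=15s (window 1): ALLOW
  req#19 t=16s (window 1): DENY
  req#20 t=17s (window 1): DENY
  req#21 t=18s (window 1): DENY
  req#22 t=18s (window 1): DENY
  req#23 t=19s (window 1): DENY
  req#24 t=20s (window 1): DENY
  req#25 t=21s (window 1): DENY

Allowed counts by window: 5 5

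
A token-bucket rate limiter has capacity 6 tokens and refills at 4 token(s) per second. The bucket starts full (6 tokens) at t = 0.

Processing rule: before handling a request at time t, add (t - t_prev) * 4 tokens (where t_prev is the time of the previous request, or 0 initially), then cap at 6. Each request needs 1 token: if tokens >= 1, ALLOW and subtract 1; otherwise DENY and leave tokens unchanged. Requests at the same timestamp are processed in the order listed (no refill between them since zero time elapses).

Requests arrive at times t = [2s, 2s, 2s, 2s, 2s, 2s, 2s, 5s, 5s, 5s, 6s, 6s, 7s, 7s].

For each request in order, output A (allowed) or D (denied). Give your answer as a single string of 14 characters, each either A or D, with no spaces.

Answer: AAAAAADAAAAAAA

Derivation:
Simulating step by step:
  req#1 t=2s: ALLOW
  req#2 t=2s: ALLOW
  req#3 t=2s: ALLOW
  req#4 t=2s: ALLOW
  req#5 t=2s: ALLOW
  req#6 t=2s: ALLOW
  req#7 t=2s: DENY
  req#8 t=5s: ALLOW
  req#9 t=5s: ALLOW
  req#10 t=5s: ALLOW
  req#11 t=6s: ALLOW
  req#12 t=6s: ALLOW
  req#13 t=7s: ALLOW
  req#14 t=7s: ALLOW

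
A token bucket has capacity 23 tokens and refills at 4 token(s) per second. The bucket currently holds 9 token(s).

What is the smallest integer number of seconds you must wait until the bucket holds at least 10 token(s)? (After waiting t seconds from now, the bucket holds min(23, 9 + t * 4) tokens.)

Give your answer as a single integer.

Need 9 + t * 4 >= 10, so t >= 1/4.
Smallest integer t = ceil(1/4) = 1.

Answer: 1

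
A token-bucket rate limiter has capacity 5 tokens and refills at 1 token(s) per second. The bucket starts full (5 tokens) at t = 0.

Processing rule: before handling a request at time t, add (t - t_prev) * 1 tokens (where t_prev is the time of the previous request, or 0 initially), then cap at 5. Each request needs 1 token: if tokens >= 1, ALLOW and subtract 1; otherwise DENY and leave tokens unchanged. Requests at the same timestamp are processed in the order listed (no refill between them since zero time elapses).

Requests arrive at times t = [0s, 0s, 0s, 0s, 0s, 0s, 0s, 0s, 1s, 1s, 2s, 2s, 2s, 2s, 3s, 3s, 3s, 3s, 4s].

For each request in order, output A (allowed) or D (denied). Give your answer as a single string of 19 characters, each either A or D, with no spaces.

Answer: AAAAADDDADADDDADDDA

Derivation:
Simulating step by step:
  req#1 t=0s: ALLOW
  req#2 t=0s: ALLOW
  req#3 t=0s: ALLOW
  req#4 t=0s: ALLOW
  req#5 t=0s: ALLOW
  req#6 t=0s: DENY
  req#7 t=0s: DENY
  req#8 t=0s: DENY
  req#9 t=1s: ALLOW
  req#10 t=1s: DENY
  req#11 t=2s: ALLOW
  req#12 t=2s: DENY
  req#13 t=2s: DENY
  req#14 t=2s: DENY
  req#15 t=3s: ALLOW
  req#16 t=3s: DENY
  req#17 t=3s: DENY
  req#18 t=3s: DENY
  req#19 t=4s: ALLOW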